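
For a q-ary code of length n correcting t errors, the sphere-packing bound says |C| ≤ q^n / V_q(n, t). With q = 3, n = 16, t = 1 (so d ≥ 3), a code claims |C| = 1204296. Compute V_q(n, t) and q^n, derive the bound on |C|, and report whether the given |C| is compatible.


V_q(n, t) = 33, q^n = 43046721, Hamming bound = 1304446, |C| = 1204296 ≤ bound (satisfied).

Step 1: Compute V_q(n, t) = Σ_{j=0}^1 C(n, j) (q−1)^j.
  j = 0: C(16,0)·(2)^0 = 1·1 = 1.
  j = 1: C(16,1)·(2)^1 = 16·2 = 32.
  V_q(n, t) = 1 + 32 = 33.
Step 2: q^n = 3^16 = 43046721.
Step 3: Hamming bound ⌊q^n / V_q(n,t)⌋ = ⌊43046721/33⌋ = 1304446.
Step 4: Compare |C| = 1204296 to 1304446: satisfied.
The claimed |C| lies below the Hamming bound.


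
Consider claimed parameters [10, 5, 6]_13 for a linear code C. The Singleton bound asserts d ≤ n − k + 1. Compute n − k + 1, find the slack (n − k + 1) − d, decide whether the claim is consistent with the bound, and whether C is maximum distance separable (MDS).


Singleton RHS = n − k + 1 = 6, slack = 0, bound satisfied, MDS.

Singleton bound: d ≤ n − k + 1.
Here n = 10, k = 5, so n − k + 1 = 6.
Given d = 6, check d ≤ 6: YES.
Slack = (n − k + 1) − d = 0.
The code is MDS (slack = 0).
Description: the claimed parameters are [10, 5, 6]_13; such a code would be MDS (meets Singleton bound).


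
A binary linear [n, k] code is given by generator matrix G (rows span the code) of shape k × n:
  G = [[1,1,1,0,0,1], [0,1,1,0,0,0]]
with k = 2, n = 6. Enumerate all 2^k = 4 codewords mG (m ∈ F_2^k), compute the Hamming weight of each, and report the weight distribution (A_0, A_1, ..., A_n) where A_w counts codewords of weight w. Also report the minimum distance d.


Weight distribution: A_0 = 1, A_2 = 2, A_4 = 1. Minimum distance d = 2.

Enumerate all 2^2 = 4 messages m ∈ F_2^2.
For each, compute codeword c = mG in F_2^6, then tally its weight.
  m = 00 → c = 000000, weight = 0.
  m = 10 → c = 111001, weight = 4.
  m = 01 → c = 011000, weight = 2.
  m = 11 → c = 100001, weight = 2.
Tally weights:
  weight 0: 1 codewords.
  weight 2: 2 codewords.
  weight 4: 1 codewords.
Minimum distance d = smallest w > 0 with A_w > 0 = 2.
Sanity: Σ A_w = 4 = 2^2 = 4 ✓.


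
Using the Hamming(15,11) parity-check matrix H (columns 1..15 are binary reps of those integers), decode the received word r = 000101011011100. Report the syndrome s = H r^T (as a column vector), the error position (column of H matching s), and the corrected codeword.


s = (1, 0, 0, 1)^T, error position = 9, corrected codeword c = 000101010011100

Compute s = H r^T mod 2 one row at a time:
  s_1 = 1 + 1 + 0 + 1 + 1 + 1 + 0 + 0 = 5 ≡ 1 (mod 2).
  s_2 = 1 + 0 + 1 + 0 + 1 + 1 + 0 + 0 = 4 ≡ 0 (mod 2).
  s_3 = 0 + 0 + 1 + 0 + 0 + 1 + 0 + 0 = 2 ≡ 0 (mod 2).
  s_4 = 0 + 0 + 0 + 0 + 1 + 1 + 1 + 0 = 3 ≡ 1 (mod 2).
s = (1, 0, 0, 1)^T — this equals column 9 of H (binary 1001), so error is at position 9.
Correct: flip bit 9 of r = 000101011011100 to get c = 000101010011100.


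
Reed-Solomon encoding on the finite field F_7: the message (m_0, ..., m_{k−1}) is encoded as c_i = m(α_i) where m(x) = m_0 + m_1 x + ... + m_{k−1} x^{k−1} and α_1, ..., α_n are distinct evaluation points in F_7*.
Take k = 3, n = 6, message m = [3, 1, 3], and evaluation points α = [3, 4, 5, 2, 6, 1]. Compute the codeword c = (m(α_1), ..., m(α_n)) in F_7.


c = [5, 6, 6, 3, 5, 0]

Message polynomial: m(x) = 3 + 1·x + 3·x^2 (mod 7).
For each evaluation point α_i, compute m(α_i) mod 7:
  α_1 = 3: Horner steps 3 → 3 → 5, so m(3) = 5.
  α_2 = 4: Horner steps 3 → 6 → 6, so m(4) = 6.
  α_3 = 5: Horner steps 3 → 2 → 6, so m(5) = 6.
  α_4 = 2: Horner steps 3 → 0 → 3, so m(2) = 3.
  α_5 = 6: Horner steps 3 → 5 → 5, so m(6) = 5.
  α_6 = 1: Horner steps 3 → 4 → 0, so m(1) = 0.
Codeword c = [5, 6, 6, 3, 5, 0] ∈ F_7^6.


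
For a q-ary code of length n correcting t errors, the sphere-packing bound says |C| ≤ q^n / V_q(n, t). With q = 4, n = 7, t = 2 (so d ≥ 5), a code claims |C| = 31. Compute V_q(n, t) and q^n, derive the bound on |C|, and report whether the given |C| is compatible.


V_q(n, t) = 211, q^n = 16384, Hamming bound = 77, |C| = 31 ≤ bound (satisfied).

Step 1: Compute V_q(n, t) = Σ_{j=0}^2 C(n, j) (q−1)^j.
  j = 0: C(7,0)·(3)^0 = 1·1 = 1.
  j = 1: C(7,1)·(3)^1 = 7·3 = 21.
  j = 2: C(7,2)·(3)^2 = 21·9 = 189.
  V_q(n, t) = 1 + 21 + 189 = 211.
Step 2: q^n = 4^7 = 16384.
Step 3: Hamming bound ⌊q^n / V_q(n,t)⌋ = ⌊16384/211⌋ = 77.
Step 4: Compare |C| = 31 to 77: satisfied.
The claimed |C| lies below the Hamming bound.


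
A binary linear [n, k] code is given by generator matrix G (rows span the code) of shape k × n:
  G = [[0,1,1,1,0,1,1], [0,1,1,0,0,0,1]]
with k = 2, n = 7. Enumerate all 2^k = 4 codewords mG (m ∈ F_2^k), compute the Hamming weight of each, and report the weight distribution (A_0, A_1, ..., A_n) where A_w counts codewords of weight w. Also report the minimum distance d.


Weight distribution: A_0 = 1, A_2 = 1, A_3 = 1, A_5 = 1. Minimum distance d = 2.

Enumerate all 2^2 = 4 messages m ∈ F_2^2.
For each, compute codeword c = mG in F_2^7, then tally its weight.
  m = 00 → c = 0000000, weight = 0.
  m = 10 → c = 0111011, weight = 5.
  m = 01 → c = 0110001, weight = 3.
  m = 11 → c = 0001010, weight = 2.
Tally weights:
  weight 0: 1 codewords.
  weight 2: 1 codewords.
  weight 3: 1 codewords.
  weight 5: 1 codewords.
Minimum distance d = smallest w > 0 with A_w > 0 = 2.
Sanity: Σ A_w = 4 = 2^2 = 4 ✓.


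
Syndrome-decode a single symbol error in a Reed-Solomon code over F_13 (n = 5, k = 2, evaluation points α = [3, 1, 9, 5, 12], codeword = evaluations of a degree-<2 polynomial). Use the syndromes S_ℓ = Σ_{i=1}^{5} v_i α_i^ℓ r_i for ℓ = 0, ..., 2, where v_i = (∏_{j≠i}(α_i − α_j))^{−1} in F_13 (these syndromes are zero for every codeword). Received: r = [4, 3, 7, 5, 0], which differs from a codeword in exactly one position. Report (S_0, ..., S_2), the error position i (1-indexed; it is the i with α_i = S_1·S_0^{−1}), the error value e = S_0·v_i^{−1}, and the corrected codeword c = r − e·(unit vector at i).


S = (2, 11, 2), error at position 5, error magnitude e = 11, c = [4, 3, 7, 5, 2].

Step 1: column multipliers v_i = (∏_{j≠i}(α_i − α_j))^{−1} mod 13.
  i = 1 (α = 3): (3−1)(3−9)(3−5)(3−12) = 2·(−6)·(−2)·(−9) = −216 ≡ 5, so v_1 = 5^{−1} = 8 (mod 13).
  i = 2 (α = 1): (1−3)(1−9)(1−5)(1−12) = (−2)·(−8)·(−4)·(−11) = 704 ≡ 2, so v_2 = 2^{−1} = 7 (mod 13).
  i = 3 (α = 9): (9−3)(9−1)(9−5)(9−12) = 6·8·4·(−3) = −576 ≡ 9, so v_3 = 9^{−1} = 3 (mod 13).
  i = 4 (α = 5): (5−3)(5−1)(5−9)(5−12) = 2·4·(−4)·(−7) = 224 ≡ 3, so v_4 = 3^{−1} = 9 (mod 13).
  i = 5 (α = 12): (12−3)(12−1)(12−9)(12−5) = 9·11·3·7 = 2079 ≡ 12, so v_5 = 12^{−1} = 12 (mod 13).
  v = [8, 7, 3, 9, 12].
Step 2: syndromes of r = [4, 3, 7, 5, 0] (all sums mod 13).
  S_0 = Σ v_i r_i = 8·4 + 7·3 + 3·7 + 9·5 + 12·0 = 119 ≡ 2.
  S_1 = Σ v_i α_i r_i = 8·3·4 + 7·1·3 + 3·9·7 + 9·5·5 + 12·12·0 = 531 ≡ 11.
  α_i^2 mod 13 = [9, 1, 3, 12, 1].
  S_2 = Σ v_i α_i^2 r_i = 8·9·4 + 7·1·3 + 3·3·7 + 9·12·5 + 12·1·0 = 912 ≡ 2.
  S = (2, 11, 2) ≠ 0, so r is not a codeword (an error is present).
Step 3: locate the error. For a single error e at position i, S_ℓ = v_i·e·α_i^ℓ, so α_err = S_1/S_0.
  S_0^{−1} = 2^{−1} = 7 (mod 13), so α_err = 11·7 = 77 ≡ 12 = α_5. Error position i = 5.
  Consistency check: S_2/S_1 = 2·6 = 12 ≡ 12 = α_err ✓ (single-error assumption holds).
Step 4: error magnitude e = S_0/v_5 = S_0·∏_{j≠5}(α_5 − α_j) = 2·12 = 24 ≡ 11 (mod 13).
Step 5: correct position 5: c_5 = r_5 − e = 0 − 11 ≡ 2 (mod 13). Hence c = [4, 3, 7, 5, 2].
  Check: interpolating c through the α_i gives m(x) = 9 + 7·x (degree < 2) with m(α_i) = c_i for every i, so c is indeed a codeword.


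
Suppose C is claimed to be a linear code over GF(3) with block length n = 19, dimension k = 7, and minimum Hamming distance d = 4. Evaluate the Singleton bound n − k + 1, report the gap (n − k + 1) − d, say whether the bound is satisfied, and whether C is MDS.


Singleton RHS = n − k + 1 = 13, slack = 9, bound satisfied, not MDS.

Singleton bound: d ≤ n − k + 1.
Here n = 19, k = 7, so n − k + 1 = 13.
Given d = 4, check d ≤ 13: YES.
Slack = (n − k + 1) − d = 9.
The code is NOT MDS (slack = 9 > 0).
Description: the claimed parameters are [19, 7, 4]_3; such a code would be non-MDS.


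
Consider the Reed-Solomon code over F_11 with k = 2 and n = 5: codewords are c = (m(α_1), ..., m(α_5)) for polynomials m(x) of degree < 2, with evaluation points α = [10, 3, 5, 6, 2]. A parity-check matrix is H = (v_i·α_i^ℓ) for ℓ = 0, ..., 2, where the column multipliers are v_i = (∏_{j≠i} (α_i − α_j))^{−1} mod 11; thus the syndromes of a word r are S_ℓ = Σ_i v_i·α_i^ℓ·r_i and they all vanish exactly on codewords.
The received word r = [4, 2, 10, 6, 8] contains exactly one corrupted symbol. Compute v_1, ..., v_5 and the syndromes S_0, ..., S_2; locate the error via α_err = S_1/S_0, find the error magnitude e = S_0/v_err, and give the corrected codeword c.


S = (8, 7, 2), error at position 3, error magnitude e = 9, c = [4, 2, 1, 6, 8].

Step 1: column multipliers v_i = (∏_{j≠i}(α_i − α_j))^{−1} mod 11.
  i = 1 (α = 10): (10−3)(10−5)(10−6)(10−2) = 7·5·4·8 = 1120 ≡ 9, so v_1 = 9^{−1} = 5 (mod 11).
  i = 2 (α = 3): (3−10)(3−5)(3−6)(3−2) = (−7)·(−2)·(−3)·1 = −42 ≡ 2, so v_2 = 2^{−1} = 6 (mod 11).
  i = 3 (α = 5): (5−10)(5−3)(5−6)(5−2) = (−5)·2·(−1)·3 = 30 ≡ 8, so v_3 = 8^{−1} = 7 (mod 11).
  i = 4 (α = 6): (6−10)(6−3)(6−5)(6−2) = (−4)·3·1·4 = −48 ≡ 7, so v_4 = 7^{−1} = 8 (mod 11).
  i = 5 (α = 2): (2−10)(2−3)(2−5)(2−6) = (−8)·(−1)·(−3)·(−4) = 96 ≡ 8, so v_5 = 8^{−1} = 7 (mod 11).
  v = [5, 6, 7, 8, 7].
Step 2: syndromes of r = [4, 2, 10, 6, 8] (all sums mod 11).
  S_0 = Σ v_i r_i = 5·4 + 6·2 + 7·10 + 8·6 + 7·8 = 206 ≡ 8.
  S_1 = Σ v_i α_i r_i = 5·10·4 + 6·3·2 + 7·5·10 + 8·6·6 + 7·2·8 = 986 ≡ 7.
  α_i^2 mod 11 = [1, 9, 3, 3, 4].
  S_2 = Σ v_i α_i^2 r_i = 5·1·4 + 6·9·2 + 7·3·10 + 8·3·6 + 7·4·8 = 706 ≡ 2.
  S = (8, 7, 2) ≠ 0, so r is not a codeword (an error is present).
Step 3: locate the error. For a single error e at position i, S_ℓ = v_i·e·α_i^ℓ, so α_err = S_1/S_0.
  S_0^{−1} = 8^{−1} = 7 (mod 11), so α_err = 7·7 = 49 ≡ 5 = α_3. Error position i = 3.
  Consistency check: S_2/S_1 = 2·8 = 16 ≡ 5 = α_err ✓ (single-error assumption holds).
Step 4: error magnitude e = S_0/v_3 = S_0·∏_{j≠3}(α_3 − α_j) = 8·8 = 64 ≡ 9 (mod 11).
Step 5: correct position 3: c_3 = r_3 − e = 10 − 9 ≡ 1 (mod 11). Hence c = [4, 2, 1, 6, 8].
  Check: interpolating c through the α_i gives m(x) = 9 + 5·x (degree < 2) with m(α_i) = c_i for every i, so c is indeed a codeword.


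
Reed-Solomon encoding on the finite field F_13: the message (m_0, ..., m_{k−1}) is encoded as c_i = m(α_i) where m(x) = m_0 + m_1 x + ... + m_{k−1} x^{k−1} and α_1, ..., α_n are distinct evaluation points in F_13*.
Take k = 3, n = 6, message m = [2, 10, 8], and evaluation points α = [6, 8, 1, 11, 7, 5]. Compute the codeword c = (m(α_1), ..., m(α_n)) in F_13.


c = [12, 9, 7, 1, 9, 5]

Message polynomial: m(x) = 2 + 10·x + 8·x^2 (mod 13).
For each evaluation point α_i, compute m(α_i) mod 13:
  α_1 = 6: Horner steps 8 → 6 → 12, so m(6) = 12.
  α_2 = 8: Horner steps 8 → 9 → 9, so m(8) = 9.
  α_3 = 1: Horner steps 8 → 5 → 7, so m(1) = 7.
  α_4 = 11: Horner steps 8 → 7 → 1, so m(11) = 1.
  α_5 = 7: Horner steps 8 → 1 → 9, so m(7) = 9.
  α_6 = 5: Horner steps 8 → 11 → 5, so m(5) = 5.
Codeword c = [12, 9, 7, 1, 9, 5] ∈ F_13^6.


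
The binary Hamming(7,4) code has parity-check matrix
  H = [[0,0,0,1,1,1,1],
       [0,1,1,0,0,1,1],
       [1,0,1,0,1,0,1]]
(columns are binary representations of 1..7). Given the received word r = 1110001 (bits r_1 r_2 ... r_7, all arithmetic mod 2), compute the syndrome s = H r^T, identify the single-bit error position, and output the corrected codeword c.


s = (1, 1, 1)^T, error position = 7, corrected codeword c = 1110000

Compute s = H r^T mod 2 one row at a time:
  s_1 = 0 + 0 + 0 + 1 = 1 ≡ 1 (mod 2).
  s_2 = 1 + 1 + 0 + 1 = 3 ≡ 1 (mod 2).
  s_3 = 1 + 1 + 0 + 1 = 3 ≡ 1 (mod 2).
s = (1, 1, 1)^T — this equals column 7 of H (binary 111), so error is at position 7.
Correct: flip bit 7 of r = 1110001 to get c = 1110000.


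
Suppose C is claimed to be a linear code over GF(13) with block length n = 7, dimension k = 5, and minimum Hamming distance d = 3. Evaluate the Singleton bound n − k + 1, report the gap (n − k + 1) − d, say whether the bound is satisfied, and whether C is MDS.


Singleton RHS = n − k + 1 = 3, slack = 0, bound satisfied, MDS.

Singleton bound: d ≤ n − k + 1.
Here n = 7, k = 5, so n − k + 1 = 3.
Given d = 3, check d ≤ 3: YES.
Slack = (n − k + 1) − d = 0.
The code is MDS (slack = 0).
Description: the claimed parameters are [7, 5, 3]_13; such a code would be MDS (meets Singleton bound).


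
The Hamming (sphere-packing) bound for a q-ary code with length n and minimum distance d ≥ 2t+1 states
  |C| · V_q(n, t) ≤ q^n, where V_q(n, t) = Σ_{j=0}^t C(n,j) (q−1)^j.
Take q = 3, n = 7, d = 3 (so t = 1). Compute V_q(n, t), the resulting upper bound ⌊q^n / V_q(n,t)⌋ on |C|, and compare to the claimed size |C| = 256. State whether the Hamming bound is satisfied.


V_q(n, t) = 15, q^n = 2187, Hamming bound = 145, |C| = 256 > bound (violated).

Step 1: Compute V_q(n, t) = Σ_{j=0}^1 C(n, j) (q−1)^j.
  j = 0: C(7,0)·(2)^0 = 1·1 = 1.
  j = 1: C(7,1)·(2)^1 = 7·2 = 14.
  V_q(n, t) = 1 + 14 = 15.
Step 2: q^n = 3^7 = 2187.
Step 3: Hamming bound ⌊q^n / V_q(n,t)⌋ = ⌊2187/15⌋ = 145.
Step 4: Compare |C| = 256 to 145: violated.
The claimed |C| lies above the Hamming bound, so no 3-ary code of length 7 with d ≥ 3 can have 256 codewords.


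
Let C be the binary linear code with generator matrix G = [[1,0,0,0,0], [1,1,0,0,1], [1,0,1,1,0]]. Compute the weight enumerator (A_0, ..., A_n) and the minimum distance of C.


Weight distribution: A_0 = 1, A_1 = 1, A_2 = 2, A_3 = 2, A_4 = 1, A_5 = 1. Minimum distance d = 1.

Enumerate all 2^3 = 8 messages m ∈ F_2^3.
For each, compute codeword c = mG in F_2^5, then tally its weight.
  m = 000 → c = 00000, weight = 0.
  m = 100 → c = 10000, weight = 1.
  m = 010 → c = 11001, weight = 3.
  m = 110 → c = 01001, weight = 2.
  m = 001 → c = 10110, weight = 3.
  m = 101 → c = 00110, weight = 2.
  m = 011 → c = 01111, weight = 4.
  m = 111 → c = 11111, weight = 5.
Tally weights:
  weight 0: 1 codewords.
  weight 1: 1 codewords.
  weight 2: 2 codewords.
  weight 3: 2 codewords.
  weight 4: 1 codewords.
  weight 5: 1 codewords.
Minimum distance d = smallest w > 0 with A_w > 0 = 1.
Sanity: Σ A_w = 8 = 2^3 = 8 ✓.


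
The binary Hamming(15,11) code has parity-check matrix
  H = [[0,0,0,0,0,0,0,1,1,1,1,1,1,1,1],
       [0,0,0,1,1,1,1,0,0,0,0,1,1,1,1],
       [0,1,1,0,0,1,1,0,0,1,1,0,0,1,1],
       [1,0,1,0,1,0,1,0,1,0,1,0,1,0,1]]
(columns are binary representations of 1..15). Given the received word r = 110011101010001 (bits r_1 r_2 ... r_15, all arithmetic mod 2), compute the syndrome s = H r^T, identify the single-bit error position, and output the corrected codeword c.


s = (1, 0, 1, 0)^T, error position = 10, corrected codeword c = 110011101110001

Compute s = H r^T mod 2 one row at a time:
  s_1 = 0 + 1 + 0 + 1 + 0 + 0 + 0 + 1 = 3 ≡ 1 (mod 2).
  s_2 = 0 + 1 + 1 + 1 + 0 + 0 + 0 + 1 = 4 ≡ 0 (mod 2).
  s_3 = 1 + 0 + 1 + 1 + 0 + 1 + 0 + 1 = 5 ≡ 1 (mod 2).
  s_4 = 1 + 0 + 1 + 1 + 1 + 1 + 0 + 1 = 6 ≡ 0 (mod 2).
s = (1, 0, 1, 0)^T — this equals column 10 of H (binary 1010), so error is at position 10.
Correct: flip bit 10 of r = 110011101010001 to get c = 110011101110001.


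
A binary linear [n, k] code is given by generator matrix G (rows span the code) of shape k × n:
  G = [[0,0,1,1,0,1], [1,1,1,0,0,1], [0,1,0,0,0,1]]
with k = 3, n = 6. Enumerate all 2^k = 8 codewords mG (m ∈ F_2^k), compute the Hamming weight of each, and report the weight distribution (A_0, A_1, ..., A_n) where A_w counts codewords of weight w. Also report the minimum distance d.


Weight distribution: A_0 = 1, A_2 = 2, A_3 = 4, A_4 = 1. Minimum distance d = 2.

Enumerate all 2^3 = 8 messages m ∈ F_2^3.
For each, compute codeword c = mG in F_2^6, then tally its weight.
  m = 000 → c = 000000, weight = 0.
  m = 100 → c = 001101, weight = 3.
  m = 010 → c = 111001, weight = 4.
  m = 110 → c = 110100, weight = 3.
  m = 001 → c = 010001, weight = 2.
  m = 101 → c = 011100, weight = 3.
  m = 011 → c = 101000, weight = 2.
  m = 111 → c = 100101, weight = 3.
Tally weights:
  weight 0: 1 codewords.
  weight 2: 2 codewords.
  weight 3: 4 codewords.
  weight 4: 1 codewords.
Minimum distance d = smallest w > 0 with A_w > 0 = 2.
Sanity: Σ A_w = 8 = 2^3 = 8 ✓.


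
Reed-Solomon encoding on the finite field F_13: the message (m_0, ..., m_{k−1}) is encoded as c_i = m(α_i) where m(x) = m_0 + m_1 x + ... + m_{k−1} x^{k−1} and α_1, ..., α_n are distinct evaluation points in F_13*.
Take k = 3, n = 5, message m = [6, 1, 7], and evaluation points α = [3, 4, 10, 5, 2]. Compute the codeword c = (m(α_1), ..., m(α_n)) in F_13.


c = [7, 5, 1, 4, 10]

Message polynomial: m(x) = 6 + 1·x + 7·x^2 (mod 13).
For each evaluation point α_i, compute m(α_i) mod 13:
  α_1 = 3: Horner steps 7 → 9 → 7, so m(3) = 7.
  α_2 = 4: Horner steps 7 → 3 → 5, so m(4) = 5.
  α_3 = 10: Horner steps 7 → 6 → 1, so m(10) = 1.
  α_4 = 5: Horner steps 7 → 10 → 4, so m(5) = 4.
  α_5 = 2: Horner steps 7 → 2 → 10, so m(2) = 10.
Codeword c = [7, 5, 1, 4, 10] ∈ F_13^5.


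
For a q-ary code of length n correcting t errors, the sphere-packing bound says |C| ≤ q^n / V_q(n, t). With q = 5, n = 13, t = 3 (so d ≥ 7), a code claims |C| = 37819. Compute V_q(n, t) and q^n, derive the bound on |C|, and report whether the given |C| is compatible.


V_q(n, t) = 19605, q^n = 1220703125, Hamming bound = 62264, |C| = 37819 ≤ bound (satisfied).

Step 1: Compute V_q(n, t) = Σ_{j=0}^3 C(n, j) (q−1)^j.
  j = 0: C(13,0)·(4)^0 = 1·1 = 1.
  j = 1: C(13,1)·(4)^1 = 13·4 = 52.
  j = 2: C(13,2)·(4)^2 = 78·16 = 1248.
  j = 3: C(13,3)·(4)^3 = 286·64 = 18304.
  V_q(n, t) = 1 + 52 + 1248 + 18304 = 19605.
Step 2: q^n = 5^13 = 1220703125.
Step 3: Hamming bound ⌊q^n / V_q(n,t)⌋ = ⌊1220703125/19605⌋ = 62264.
Step 4: Compare |C| = 37819 to 62264: satisfied.
The claimed |C| lies below the Hamming bound.


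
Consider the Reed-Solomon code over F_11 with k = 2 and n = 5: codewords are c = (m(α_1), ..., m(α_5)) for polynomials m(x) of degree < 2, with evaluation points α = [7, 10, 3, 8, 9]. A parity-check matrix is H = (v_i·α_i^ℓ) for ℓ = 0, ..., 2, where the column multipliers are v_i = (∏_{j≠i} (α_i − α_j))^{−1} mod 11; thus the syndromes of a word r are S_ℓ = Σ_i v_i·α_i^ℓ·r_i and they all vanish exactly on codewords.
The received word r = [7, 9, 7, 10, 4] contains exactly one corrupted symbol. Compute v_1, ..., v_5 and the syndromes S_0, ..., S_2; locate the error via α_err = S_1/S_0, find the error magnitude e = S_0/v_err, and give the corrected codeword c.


S = (10, 4, 6), error at position 1, error magnitude e = 2, c = [5, 9, 7, 10, 4].

Step 1: column multipliers v_i = (∏_{j≠i}(α_i − α_j))^{−1} mod 11.
  i = 1 (α = 7): (7−10)(7−3)(7−8)(7−9) = (−3)·4·(−1)·(−2) = −24 ≡ 9, so v_1 = 9^{−1} = 5 (mod 11).
  i = 2 (α = 10): (10−7)(10−3)(10−8)(10−9) = 3·7·2·1 = 42 ≡ 9, so v_2 = 9^{−1} = 5 (mod 11).
  i = 3 (α = 3): (3−7)(3−10)(3−8)(3−9) = (−4)·(−7)·(−5)·(−6) = 840 ≡ 4, so v_3 = 4^{−1} = 3 (mod 11).
  i = 4 (α = 8): (8−7)(8−10)(8−3)(8−9) = 1·(−2)·5·(−1) = 10 ≡ 10, so v_4 = 10^{−1} = 10 (mod 11).
  i = 5 (α = 9): (9−7)(9−10)(9−3)(9−8) = 2·(−1)·6·1 = −12 ≡ 10, so v_5 = 10^{−1} = 10 (mod 11).
  v = [5, 5, 3, 10, 10].
Step 2: syndromes of r = [7, 9, 7, 10, 4] (all sums mod 11).
  S_0 = Σ v_i r_i = 5·7 + 5·9 + 3·7 + 10·10 + 10·4 = 241 ≡ 10.
  S_1 = Σ v_i α_i r_i = 5·7·7 + 5·10·9 + 3·3·7 + 10·8·10 + 10·9·4 = 1918 ≡ 4.
  α_i^2 mod 11 = [5, 1, 9, 9, 4].
  S_2 = Σ v_i α_i^2 r_i = 5·5·7 + 5·1·9 + 3·9·7 + 10·9·10 + 10·4·4 = 1469 ≡ 6.
  S = (10, 4, 6) ≠ 0, so r is not a codeword (an error is present).
Step 3: locate the error. For a single error e at position i, S_ℓ = v_i·e·α_i^ℓ, so α_err = S_1/S_0.
  S_0^{−1} = 10^{−1} = 10 (mod 11), so α_err = 4·10 = 40 ≡ 7 = α_1. Error position i = 1.
  Consistency check: S_2/S_1 = 6·3 = 18 ≡ 7 = α_err ✓ (single-error assumption holds).
Step 4: error magnitude e = S_0/v_1 = S_0·∏_{j≠1}(α_1 − α_j) = 10·9 = 90 ≡ 2 (mod 11).
Step 5: correct position 1: c_1 = r_1 − e = 7 − 2 ≡ 5 (mod 11). Hence c = [5, 9, 7, 10, 4].
  Check: interpolating c through the α_i gives m(x) = 3 + 5·x (degree < 2) with m(α_i) = c_i for every i, so c is indeed a codeword.


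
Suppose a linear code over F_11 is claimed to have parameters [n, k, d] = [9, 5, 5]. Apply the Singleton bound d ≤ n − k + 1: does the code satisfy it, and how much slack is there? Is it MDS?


Singleton RHS = n − k + 1 = 5, slack = 0, bound satisfied, MDS.

Singleton bound: d ≤ n − k + 1.
Here n = 9, k = 5, so n − k + 1 = 5.
Given d = 5, check d ≤ 5: YES.
Slack = (n − k + 1) − d = 0.
The code is MDS (slack = 0).
Description: the claimed parameters are [9, 5, 5]_11; such a code would be MDS (meets Singleton bound).


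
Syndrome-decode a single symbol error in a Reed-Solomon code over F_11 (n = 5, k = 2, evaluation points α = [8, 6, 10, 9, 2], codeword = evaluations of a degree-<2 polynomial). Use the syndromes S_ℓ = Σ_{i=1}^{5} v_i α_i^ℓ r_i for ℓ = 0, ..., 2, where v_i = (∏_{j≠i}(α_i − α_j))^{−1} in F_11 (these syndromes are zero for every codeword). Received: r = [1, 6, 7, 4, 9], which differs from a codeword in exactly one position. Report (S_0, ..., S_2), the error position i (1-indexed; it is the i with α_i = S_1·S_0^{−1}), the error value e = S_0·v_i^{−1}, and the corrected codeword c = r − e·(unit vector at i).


S = (2, 4, 8), error at position 5, error magnitude e = 4, c = [1, 6, 7, 4, 5].

Step 1: column multipliers v_i = (∏_{j≠i}(α_i − α_j))^{−1} mod 11.
  i = 1 (α = 8): (8−6)(8−10)(8−9)(8−2) = 2·(−2)·(−1)·6 = 24 ≡ 2, so v_1 = 2^{−1} = 6 (mod 11).
  i = 2 (α = 6): (6−8)(6−10)(6−9)(6−2) = (−2)·(−4)·(−3)·4 = −96 ≡ 3, so v_2 = 3^{−1} = 4 (mod 11).
  i = 3 (α = 10): (10−8)(10−6)(10−9)(10−2) = 2·4·1·8 = 64 ≡ 9, so v_3 = 9^{−1} = 5 (mod 11).
  i = 4 (α = 9): (9−8)(9−6)(9−10)(9−2) = 1·3·(−1)·7 = −21 ≡ 1, so v_4 = 1^{−1} = 1 (mod 11).
  i = 5 (α = 2): (2−8)(2−6)(2−10)(2−9) = (−6)·(−4)·(−8)·(−7) = 1344 ≡ 2, so v_5 = 2^{−1} = 6 (mod 11).
  v = [6, 4, 5, 1, 6].
Step 2: syndromes of r = [1, 6, 7, 4, 9] (all sums mod 11).
  S_0 = Σ v_i r_i = 6·1 + 4·6 + 5·7 + 1·4 + 6·9 = 123 ≡ 2.
  S_1 = Σ v_i α_i r_i = 6·8·1 + 4·6·6 + 5·10·7 + 1·9·4 + 6·2·9 = 686 ≡ 4.
  α_i^2 mod 11 = [9, 3, 1, 4, 4].
  S_2 = Σ v_i α_i^2 r_i = 6·9·1 + 4·3·6 + 5·1·7 + 1·4·4 + 6·4·9 = 393 ≡ 8.
  S = (2, 4, 8) ≠ 0, so r is not a codeword (an error is present).
Step 3: locate the error. For a single error e at position i, S_ℓ = v_i·e·α_i^ℓ, so α_err = S_1/S_0.
  S_0^{−1} = 2^{−1} = 6 (mod 11), so α_err = 4·6 = 24 ≡ 2 = α_5. Error position i = 5.
  Consistency check: S_2/S_1 = 8·3 = 24 ≡ 2 = α_err ✓ (single-error assumption holds).
Step 4: error magnitude e = S_0/v_5 = S_0·∏_{j≠5}(α_5 − α_j) = 2·2 = 4 ≡ 4 (mod 11).
Step 5: correct position 5: c_5 = r_5 − e = 9 − 4 ≡ 5 (mod 11). Hence c = [1, 6, 7, 4, 5].
  Check: interpolating c through the α_i gives m(x) = 10 + 3·x (degree < 2) with m(α_i) = c_i for every i, so c is indeed a codeword.


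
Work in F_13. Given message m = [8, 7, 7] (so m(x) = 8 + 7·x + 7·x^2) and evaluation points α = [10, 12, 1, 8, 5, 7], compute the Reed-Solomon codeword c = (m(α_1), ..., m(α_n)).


c = [11, 8, 9, 5, 10, 10]

Message polynomial: m(x) = 8 + 7·x + 7·x^2 (mod 13).
For each evaluation point α_i, compute m(α_i) mod 13:
  α_1 = 10: Horner steps 7 → 12 → 11, so m(10) = 11.
  α_2 = 12: Horner steps 7 → 0 → 8, so m(12) = 8.
  α_3 = 1: Horner steps 7 → 1 → 9, so m(1) = 9.
  α_4 = 8: Horner steps 7 → 11 → 5, so m(8) = 5.
  α_5 = 5: Horner steps 7 → 3 → 10, so m(5) = 10.
  α_6 = 7: Horner steps 7 → 4 → 10, so m(7) = 10.
Codeword c = [11, 8, 9, 5, 10, 10] ∈ F_13^6.


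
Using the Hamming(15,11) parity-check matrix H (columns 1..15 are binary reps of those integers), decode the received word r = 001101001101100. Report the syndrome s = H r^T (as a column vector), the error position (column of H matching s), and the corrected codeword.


s = (0, 0, 1, 1)^T, error position = 3, corrected codeword c = 000101001101100

Compute s = H r^T mod 2 one row at a time:
  s_1 = 0 + 1 + 1 + 0 + 1 + 1 + 0 + 0 = 4 ≡ 0 (mod 2).
  s_2 = 1 + 0 + 1 + 0 + 1 + 1 + 0 + 0 = 4 ≡ 0 (mod 2).
  s_3 = 0 + 1 + 1 + 0 + 1 + 0 + 0 + 0 = 3 ≡ 1 (mod 2).
  s_4 = 0 + 1 + 0 + 0 + 1 + 0 + 1 + 0 = 3 ≡ 1 (mod 2).
s = (0, 0, 1, 1)^T — this equals column 3 of H (binary 0011), so error is at position 3.
Correct: flip bit 3 of r = 001101001101100 to get c = 000101001101100.


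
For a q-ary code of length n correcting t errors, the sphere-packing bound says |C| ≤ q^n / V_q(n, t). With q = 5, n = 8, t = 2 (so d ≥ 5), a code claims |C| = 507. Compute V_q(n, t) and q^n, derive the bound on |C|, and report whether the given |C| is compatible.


V_q(n, t) = 481, q^n = 390625, Hamming bound = 812, |C| = 507 ≤ bound (satisfied).

Step 1: Compute V_q(n, t) = Σ_{j=0}^2 C(n, j) (q−1)^j.
  j = 0: C(8,0)·(4)^0 = 1·1 = 1.
  j = 1: C(8,1)·(4)^1 = 8·4 = 32.
  j = 2: C(8,2)·(4)^2 = 28·16 = 448.
  V_q(n, t) = 1 + 32 + 448 = 481.
Step 2: q^n = 5^8 = 390625.
Step 3: Hamming bound ⌊q^n / V_q(n,t)⌋ = ⌊390625/481⌋ = 812.
Step 4: Compare |C| = 507 to 812: satisfied.
The claimed |C| lies below the Hamming bound.


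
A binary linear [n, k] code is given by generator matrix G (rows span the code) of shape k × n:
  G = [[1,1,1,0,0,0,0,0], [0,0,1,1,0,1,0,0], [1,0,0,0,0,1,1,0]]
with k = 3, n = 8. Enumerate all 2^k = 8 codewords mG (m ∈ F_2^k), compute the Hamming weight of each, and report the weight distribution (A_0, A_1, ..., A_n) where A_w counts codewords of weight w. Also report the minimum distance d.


Weight distribution: A_0 = 1, A_3 = 4, A_4 = 3. Minimum distance d = 3.

Enumerate all 2^3 = 8 messages m ∈ F_2^3.
For each, compute codeword c = mG in F_2^8, then tally its weight.
  m = 000 → c = 00000000, weight = 0.
  m = 100 → c = 11100000, weight = 3.
  m = 010 → c = 00110100, weight = 3.
  m = 110 → c = 11010100, weight = 4.
  m = 001 → c = 10000110, weight = 3.
  m = 101 → c = 01100110, weight = 4.
  m = 011 → c = 10110010, weight = 4.
  m = 111 → c = 01010010, weight = 3.
Tally weights:
  weight 0: 1 codewords.
  weight 3: 4 codewords.
  weight 4: 3 codewords.
Minimum distance d = smallest w > 0 with A_w > 0 = 3.
Sanity: Σ A_w = 8 = 2^3 = 8 ✓.


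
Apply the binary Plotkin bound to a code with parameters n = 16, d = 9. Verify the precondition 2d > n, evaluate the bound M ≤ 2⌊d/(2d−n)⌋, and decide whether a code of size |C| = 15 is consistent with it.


Plotkin bound M ≤ 8; given |C| = 15 > bound (violated).

Check applicability: 2d = 18, n = 16.
2d − n = 2 > 0, so Plotkin applies.
Compute d/(2d−n) = 9/2 ≈ 4.5000.
⌊d/(2d−n)⌋ = 4.
Plotkin bound: M ≤ 2·4 = 8.
Given |C| = 15, check: VIOLATED.
This |C| is above the Plotkin bound, so no binary code with n = 16, d = 9 and 15 codewords exists.


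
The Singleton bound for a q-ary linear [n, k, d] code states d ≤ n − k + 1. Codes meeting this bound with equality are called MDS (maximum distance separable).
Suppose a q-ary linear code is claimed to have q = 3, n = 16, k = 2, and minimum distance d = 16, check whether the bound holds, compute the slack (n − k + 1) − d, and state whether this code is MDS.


Singleton RHS = n − k + 1 = 15, slack = -1, bound violated (no such code; not MDS).

Singleton bound: d ≤ n − k + 1.
Here n = 16, k = 2, so n − k + 1 = 15.
Given d = 16, check d ≤ 15: NO.
Slack = (n − k + 1) − d = -1.
The slack is negative: d = 16 exceeds n − k + 1 = 15 by 1, so the Singleton bound is violated and no linear [16, 2, 16]_3 code can exist. In particular it is not MDS (MDS requires d = n − k + 1 exactly).
Description: the claimed parameters are [16, 2, 16]_3; such a code would be impossible (violates the Singleton bound).


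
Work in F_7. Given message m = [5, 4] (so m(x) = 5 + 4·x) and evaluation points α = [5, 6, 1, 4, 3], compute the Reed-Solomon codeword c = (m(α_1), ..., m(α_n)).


c = [4, 1, 2, 0, 3]

Message polynomial: m(x) = 5 + 4·x (mod 7).
For each evaluation point α_i, compute m(α_i) mod 7:
  α_1 = 5: Horner steps 4 → 4, so m(5) = 4.
  α_2 = 6: Horner steps 4 → 1, so m(6) = 1.
  α_3 = 1: Horner steps 4 → 2, so m(1) = 2.
  α_4 = 4: Horner steps 4 → 0, so m(4) = 0.
  α_5 = 3: Horner steps 4 → 3, so m(3) = 3.
Codeword c = [4, 1, 2, 0, 3] ∈ F_7^5.


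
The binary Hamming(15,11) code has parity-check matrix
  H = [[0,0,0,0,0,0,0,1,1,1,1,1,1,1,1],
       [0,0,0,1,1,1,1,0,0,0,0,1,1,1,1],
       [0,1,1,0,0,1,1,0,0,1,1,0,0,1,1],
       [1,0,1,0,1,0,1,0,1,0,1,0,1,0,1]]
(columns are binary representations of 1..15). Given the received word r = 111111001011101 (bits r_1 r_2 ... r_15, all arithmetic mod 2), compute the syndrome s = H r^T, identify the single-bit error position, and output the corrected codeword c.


s = (1, 0, 1, 1)^T, error position = 11, corrected codeword c = 111111001001101

Compute s = H r^T mod 2 one row at a time:
  s_1 = 0 + 1 + 0 + 1 + 1 + 1 + 0 + 1 = 5 ≡ 1 (mod 2).
  s_2 = 1 + 1 + 1 + 0 + 1 + 1 + 0 + 1 = 6 ≡ 0 (mod 2).
  s_3 = 1 + 1 + 1 + 0 + 0 + 1 + 0 + 1 = 5 ≡ 1 (mod 2).
  s_4 = 1 + 1 + 1 + 0 + 1 + 1 + 1 + 1 = 7 ≡ 1 (mod 2).
s = (1, 0, 1, 1)^T — this equals column 11 of H (binary 1011), so error is at position 11.
Correct: flip bit 11 of r = 111111001011101 to get c = 111111001001101.


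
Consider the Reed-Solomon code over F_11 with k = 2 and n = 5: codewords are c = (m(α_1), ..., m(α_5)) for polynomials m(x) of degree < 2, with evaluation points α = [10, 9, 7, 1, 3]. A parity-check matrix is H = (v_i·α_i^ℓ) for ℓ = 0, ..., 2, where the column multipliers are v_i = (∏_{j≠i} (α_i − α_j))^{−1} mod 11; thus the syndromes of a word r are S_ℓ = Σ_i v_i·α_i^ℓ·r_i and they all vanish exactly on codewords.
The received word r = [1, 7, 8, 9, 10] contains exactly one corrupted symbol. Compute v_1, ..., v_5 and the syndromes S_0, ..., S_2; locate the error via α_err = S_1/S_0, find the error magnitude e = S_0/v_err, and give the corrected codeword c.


S = (7, 7, 7), error at position 4, error magnitude e = 9, c = [1, 7, 8, 0, 10].

Step 1: column multipliers v_i = (∏_{j≠i}(α_i − α_j))^{−1} mod 11.
  i = 1 (α = 10): (10−9)(10−7)(10−1)(10−3) = 1·3·9·7 = 189 ≡ 2, so v_1 = 2^{−1} = 6 (mod 11).
  i = 2 (α = 9): (9−10)(9−7)(9−1)(9−3) = (−1)·2·8·6 = −96 ≡ 3, so v_2 = 3^{−1} = 4 (mod 11).
  i = 3 (α = 7): (7−10)(7−9)(7−1)(7−3) = (−3)·(−2)·6·4 = 144 ≡ 1, so v_3 = 1^{−1} = 1 (mod 11).
  i = 4 (α = 1): (1−10)(1−9)(1−7)(1−3) = (−9)·(−8)·(−6)·(−2) = 864 ≡ 6, so v_4 = 6^{−1} = 2 (mod 11).
  i = 5 (α = 3): (3−10)(3−9)(3−7)(3−1) = (−7)·(−6)·(−4)·2 = −336 ≡ 5, so v_5 = 5^{−1} = 9 (mod 11).
  v = [6, 4, 1, 2, 9].
Step 2: syndromes of r = [1, 7, 8, 9, 10] (all sums mod 11).
  S_0 = Σ v_i r_i = 6·1 + 4·7 + 1·8 + 2·9 + 9·10 = 150 ≡ 7.
  S_1 = Σ v_i α_i r_i = 6·10·1 + 4·9·7 + 1·7·8 + 2·1·9 + 9·3·10 = 656 ≡ 7.
  α_i^2 mod 11 = [1, 4, 5, 1, 9].
  S_2 = Σ v_i α_i^2 r_i = 6·1·1 + 4·4·7 + 1·5·8 + 2·1·9 + 9·9·10 = 986 ≡ 7.
  S = (7, 7, 7) ≠ 0, so r is not a codeword (an error is present).
Step 3: locate the error. For a single error e at position i, S_ℓ = v_i·e·α_i^ℓ, so α_err = S_1/S_0.
  S_0^{−1} = 7^{−1} = 8 (mod 11), so α_err = 7·8 = 56 ≡ 1 = α_4. Error position i = 4.
  Consistency check: S_2/S_1 = 7·8 = 56 ≡ 1 = α_err ✓ (single-error assumption holds).
Step 4: error magnitude e = S_0/v_4 = S_0·∏_{j≠4}(α_4 − α_j) = 7·6 = 42 ≡ 9 (mod 11).
Step 5: correct position 4: c_4 = r_4 − e = 9 − 9 ≡ 0 (mod 11). Hence c = [1, 7, 8, 0, 10].
  Check: interpolating c through the α_i gives m(x) = 6 + 5·x (degree < 2) with m(α_i) = c_i for every i, so c is indeed a codeword.


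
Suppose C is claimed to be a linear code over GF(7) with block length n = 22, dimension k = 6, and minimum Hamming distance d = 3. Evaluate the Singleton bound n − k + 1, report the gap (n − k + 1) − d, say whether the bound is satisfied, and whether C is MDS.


Singleton RHS = n − k + 1 = 17, slack = 14, bound satisfied, not MDS.

Singleton bound: d ≤ n − k + 1.
Here n = 22, k = 6, so n − k + 1 = 17.
Given d = 3, check d ≤ 17: YES.
Slack = (n − k + 1) − d = 14.
The code is NOT MDS (slack = 14 > 0).
Description: the claimed parameters are [22, 6, 3]_7; such a code would be non-MDS.


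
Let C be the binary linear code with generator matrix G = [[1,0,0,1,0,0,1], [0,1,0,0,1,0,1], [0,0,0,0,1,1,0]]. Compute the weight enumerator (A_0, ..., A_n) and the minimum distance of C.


Weight distribution: A_0 = 1, A_2 = 1, A_3 = 3, A_4 = 2, A_5 = 1. Minimum distance d = 2.

Enumerate all 2^3 = 8 messages m ∈ F_2^3.
For each, compute codeword c = mG in F_2^7, then tally its weight.
  m = 000 → c = 0000000, weight = 0.
  m = 100 → c = 1001001, weight = 3.
  m = 010 → c = 0100101, weight = 3.
  m = 110 → c = 1101100, weight = 4.
  m = 001 → c = 0000110, weight = 2.
  m = 101 → c = 1001111, weight = 5.
  m = 011 → c = 0100011, weight = 3.
  m = 111 → c = 1101010, weight = 4.
Tally weights:
  weight 0: 1 codewords.
  weight 2: 1 codewords.
  weight 3: 3 codewords.
  weight 4: 2 codewords.
  weight 5: 1 codewords.
Minimum distance d = smallest w > 0 with A_w > 0 = 2.
Sanity: Σ A_w = 8 = 2^3 = 8 ✓.


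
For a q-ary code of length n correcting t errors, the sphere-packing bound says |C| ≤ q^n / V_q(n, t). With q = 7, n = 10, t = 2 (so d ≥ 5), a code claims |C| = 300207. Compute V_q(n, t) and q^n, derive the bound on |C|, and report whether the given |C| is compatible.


V_q(n, t) = 1681, q^n = 282475249, Hamming bound = 168040, |C| = 300207 > bound (violated).

Step 1: Compute V_q(n, t) = Σ_{j=0}^2 C(n, j) (q−1)^j.
  j = 0: C(10,0)·(6)^0 = 1·1 = 1.
  j = 1: C(10,1)·(6)^1 = 10·6 = 60.
  j = 2: C(10,2)·(6)^2 = 45·36 = 1620.
  V_q(n, t) = 1 + 60 + 1620 = 1681.
Step 2: q^n = 7^10 = 282475249.
Step 3: Hamming bound ⌊q^n / V_q(n,t)⌋ = ⌊282475249/1681⌋ = 168040.
Step 4: Compare |C| = 300207 to 168040: violated.
The claimed |C| lies above the Hamming bound, so no 7-ary code of length 10 with d ≥ 5 can have 300207 codewords.


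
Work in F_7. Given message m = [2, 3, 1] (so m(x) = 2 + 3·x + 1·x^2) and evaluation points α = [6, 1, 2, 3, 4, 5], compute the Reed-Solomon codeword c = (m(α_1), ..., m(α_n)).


c = [0, 6, 5, 6, 2, 0]

Message polynomial: m(x) = 2 + 3·x + 1·x^2 (mod 7).
For each evaluation point α_i, compute m(α_i) mod 7:
  α_1 = 6: Horner steps 1 → 2 → 0, so m(6) = 0.
  α_2 = 1: Horner steps 1 → 4 → 6, so m(1) = 6.
  α_3 = 2: Horner steps 1 → 5 → 5, so m(2) = 5.
  α_4 = 3: Horner steps 1 → 6 → 6, so m(3) = 6.
  α_5 = 4: Horner steps 1 → 0 → 2, so m(4) = 2.
  α_6 = 5: Horner steps 1 → 1 → 0, so m(5) = 0.
Codeword c = [0, 6, 5, 6, 2, 0] ∈ F_7^6.


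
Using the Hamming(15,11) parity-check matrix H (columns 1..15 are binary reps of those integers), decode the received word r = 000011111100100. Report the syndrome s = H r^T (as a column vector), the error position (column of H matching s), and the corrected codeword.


s = (0, 0, 1, 0)^T, error position = 2, corrected codeword c = 010011111100100

Compute s = H r^T mod 2 one row at a time:
  s_1 = 1 + 1 + 1 + 0 + 0 + 1 + 0 + 0 = 4 ≡ 0 (mod 2).
  s_2 = 0 + 1 + 1 + 1 + 0 + 1 + 0 + 0 = 4 ≡ 0 (mod 2).
  s_3 = 0 + 0 + 1 + 1 + 1 + 0 + 0 + 0 = 3 ≡ 1 (mod 2).
  s_4 = 0 + 0 + 1 + 1 + 1 + 0 + 1 + 0 = 4 ≡ 0 (mod 2).
s = (0, 0, 1, 0)^T — this equals column 2 of H (binary 0010), so error is at position 2.
Correct: flip bit 2 of r = 000011111100100 to get c = 010011111100100.


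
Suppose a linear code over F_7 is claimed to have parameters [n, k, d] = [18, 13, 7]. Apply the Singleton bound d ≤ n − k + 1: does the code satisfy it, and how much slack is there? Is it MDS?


Singleton RHS = n − k + 1 = 6, slack = -1, bound violated (no such code; not MDS).

Singleton bound: d ≤ n − k + 1.
Here n = 18, k = 13, so n − k + 1 = 6.
Given d = 7, check d ≤ 6: NO.
Slack = (n − k + 1) − d = -1.
The slack is negative: d = 7 exceeds n − k + 1 = 6 by 1, so the Singleton bound is violated and no linear [18, 13, 7]_7 code can exist. In particular it is not MDS (MDS requires d = n − k + 1 exactly).
Description: the claimed parameters are [18, 13, 7]_7; such a code would be impossible (violates the Singleton bound).


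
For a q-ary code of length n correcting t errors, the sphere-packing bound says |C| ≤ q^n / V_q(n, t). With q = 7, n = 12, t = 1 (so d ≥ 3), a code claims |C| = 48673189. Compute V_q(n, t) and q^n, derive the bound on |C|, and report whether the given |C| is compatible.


V_q(n, t) = 73, q^n = 13841287201, Hamming bound = 189606673, |C| = 48673189 ≤ bound (satisfied).

Step 1: Compute V_q(n, t) = Σ_{j=0}^1 C(n, j) (q−1)^j.
  j = 0: C(12,0)·(6)^0 = 1·1 = 1.
  j = 1: C(12,1)·(6)^1 = 12·6 = 72.
  V_q(n, t) = 1 + 72 = 73.
Step 2: q^n = 7^12 = 13841287201.
Step 3: Hamming bound ⌊q^n / V_q(n,t)⌋ = ⌊13841287201/73⌋ = 189606673.
Step 4: Compare |C| = 48673189 to 189606673: satisfied.
The claimed |C| lies below the Hamming bound.


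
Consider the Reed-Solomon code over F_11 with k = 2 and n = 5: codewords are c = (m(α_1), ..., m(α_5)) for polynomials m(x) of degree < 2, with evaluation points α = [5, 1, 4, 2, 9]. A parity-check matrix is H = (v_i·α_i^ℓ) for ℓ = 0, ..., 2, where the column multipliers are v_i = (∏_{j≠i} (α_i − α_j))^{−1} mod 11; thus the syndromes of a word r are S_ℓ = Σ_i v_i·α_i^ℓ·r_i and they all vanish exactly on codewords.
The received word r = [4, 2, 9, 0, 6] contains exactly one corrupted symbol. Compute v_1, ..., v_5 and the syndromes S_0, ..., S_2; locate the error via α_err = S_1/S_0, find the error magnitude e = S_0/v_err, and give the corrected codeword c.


S = (7, 3, 6), error at position 4, error magnitude e = 3, c = [4, 2, 9, 8, 6].

Step 1: column multipliers v_i = (∏_{j≠i}(α_i − α_j))^{−1} mod 11.
  i = 1 (α = 5): (5−1)(5−4)(5−2)(5−9) = 4·1·3·(−4) = −48 ≡ 7, so v_1 = 7^{−1} = 8 (mod 11).
  i = 2 (α = 1): (1−5)(1−4)(1−2)(1−9) = (−4)·(−3)·(−1)·(−8) = 96 ≡ 8, so v_2 = 8^{−1} = 7 (mod 11).
  i = 3 (α = 4): (4−5)(4−1)(4−2)(4−9) = (−1)·3·2·(−5) = 30 ≡ 8, so v_3 = 8^{−1} = 7 (mod 11).
  i = 4 (α = 2): (2−5)(2−1)(2−4)(2−9) = (−3)·1·(−2)·(−7) = −42 ≡ 2, so v_4 = 2^{−1} = 6 (mod 11).
  i = 5 (α = 9): (9−5)(9−1)(9−4)(9−2) = 4·8·5·7 = 1120 ≡ 9, so v_5 = 9^{−1} = 5 (mod 11).
  v = [8, 7, 7, 6, 5].
Step 2: syndromes of r = [4, 2, 9, 0, 6] (all sums mod 11).
  S_0 = Σ v_i r_i = 8·4 + 7·2 + 7·9 + 6·0 + 5·6 = 139 ≡ 7.
  S_1 = Σ v_i α_i r_i = 8·5·4 + 7·1·2 + 7·4·9 + 6·2·0 + 5·9·6 = 696 ≡ 3.
  α_i^2 mod 11 = [3, 1, 5, 4, 4].
  S_2 = Σ v_i α_i^2 r_i = 8·3·4 + 7·1·2 + 7·5·9 + 6·4·0 + 5·4·6 = 545 ≡ 6.
  S = (7, 3, 6) ≠ 0, so r is not a codeword (an error is present).
Step 3: locate the error. For a single error e at position i, S_ℓ = v_i·e·α_i^ℓ, so α_err = S_1/S_0.
  S_0^{−1} = 7^{−1} = 8 (mod 11), so α_err = 3·8 = 24 ≡ 2 = α_4. Error position i = 4.
  Consistency check: S_2/S_1 = 6·4 = 24 ≡ 2 = α_err ✓ (single-error assumption holds).
Step 4: error magnitude e = S_0/v_4 = S_0·∏_{j≠4}(α_4 − α_j) = 7·2 = 14 ≡ 3 (mod 11).
Step 5: correct position 4: c_4 = r_4 − e = 0 − 3 ≡ 8 (mod 11). Hence c = [4, 2, 9, 8, 6].
  Check: interpolating c through the α_i gives m(x) = 7 + 6·x (degree < 2) with m(α_i) = c_i for every i, so c is indeed a codeword.
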